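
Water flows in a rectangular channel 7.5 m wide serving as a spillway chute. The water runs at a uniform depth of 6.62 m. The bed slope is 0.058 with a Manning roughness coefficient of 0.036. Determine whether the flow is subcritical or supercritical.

Flow area A = b·y = 7.5 × 6.62 = 49.65 m². Wetted perimeter P = b + 2y = 7.5 + 2×6.62 = 20.74 m.
Hydraulic radius R = A/P = 49.65/20.74 = 2.394 m.
V = (1/n) R^(2/3) √S = (1/0.036) × 2.394^(2/3) × √0.058 = 11.97 m/s. Hydraulic depth D_h = A/T = 49.65/7.5 = 6.62 m.
Froude number Fr = V/√(g·D_h) = 11.97/√(9.81×6.62) = 1.49, which is greater than 1, so the flow is supercritical.

supercritical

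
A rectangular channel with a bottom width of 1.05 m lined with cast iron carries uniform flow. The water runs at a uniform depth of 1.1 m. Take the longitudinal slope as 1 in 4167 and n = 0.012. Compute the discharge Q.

Flow area A = b·y = 1.05 × 1.1 = 1.155 m². Wetted perimeter P = b + 2y = 1.05 + 2×1.1 = 3.25 m.
Hydraulic radius R = A/P = 1.155/3.25 = 0.3554 m.
Manning's equation: Q = (1/n) A R^(2/3) S^(1/2) = (1/0.012) × 1.155 × 0.3554^(2/3) × 0.00024^(1/2) = 0.748 m³/s.

Q = 0.748 m³/s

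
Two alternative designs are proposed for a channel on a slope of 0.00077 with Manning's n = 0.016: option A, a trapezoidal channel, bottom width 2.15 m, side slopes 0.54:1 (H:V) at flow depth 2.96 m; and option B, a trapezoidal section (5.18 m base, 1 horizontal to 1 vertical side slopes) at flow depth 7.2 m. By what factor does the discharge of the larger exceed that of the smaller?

15.9

Channel A: With bottom width b = 2.15 m and side slope z = 0.54: A = (b + zy)y = (2.15 + 0.54×2.96)×2.96 = 11.1 m²; P = b + 2y√(1+z²) = 2.15 + 2×2.96×1.136 = 8.878 m. Hydraulic radius R = A/P = 11.1/8.878 = 1.25 m. Q_A = (1/0.016)·11.1·1.25^(2/3)·√0.00077 = 22.33 m³/s.
Channel B: With bottom width b = 5.18 m and side slope z = 1: A = (b + zy)y = (5.18 + 1×7.2)×7.2 = 89.14 m²; P = b + 2y√(1+z²) = 5.18 + 2×7.2×1.414 = 25.54 m. Hydraulic radius R = A/P = 89.14/25.54 = 3.489 m. Q_B = (1/0.016)·89.14·3.489^(2/3)·√0.00077 = 355.6 m³/s.
The larger discharge is 355.6 m³/s and the smaller is 22.33 m³/s; the ratio is 15.9.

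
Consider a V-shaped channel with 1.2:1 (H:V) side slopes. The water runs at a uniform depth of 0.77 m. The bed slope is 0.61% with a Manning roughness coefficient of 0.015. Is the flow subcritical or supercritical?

supercritical

For a triangular section with side slope z = 1.2: A = zy² = 1.2×0.77² = 0.7115 m²; P = 2y√(1+z²) = 2×0.77×1.562 = 2.406 m.
Hydraulic radius R = A/P = 0.7115/2.406 = 0.2958 m.
V = (1/n) R^(2/3) √S = (1/0.015) × 0.2958^(2/3) × √0.0061 = 2.311 m/s. Hydraulic depth D_h = A/T = 0.7115/1.848 = 0.385 m.
Froude number Fr = V/√(g·D_h) = 2.311/√(9.81×0.385) = 1.19, which is greater than 1, so the flow is supercritical.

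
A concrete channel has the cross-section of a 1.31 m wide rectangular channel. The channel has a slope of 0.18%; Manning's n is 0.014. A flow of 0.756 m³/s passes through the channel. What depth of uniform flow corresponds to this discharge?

Manning's equation rearranged: A R^(2/3) = nQ / (1·√S) = 0.014 × 0.756 / (√0.0018) = 0.2495.
Trying y = 0.339 m: A R^(2/3) = 0.1635 — short.
Trying y = 0.499 m: A R^(2/3) = 0.2819 — over.
Trying y = 0.457 m: A R^(2/3) = 0.2496 — ≈ 0.2495.

y_n = 0.457 m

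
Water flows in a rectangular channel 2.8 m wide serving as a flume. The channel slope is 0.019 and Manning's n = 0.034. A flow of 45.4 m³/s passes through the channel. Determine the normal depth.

Manning's equation rearranged: A R^(2/3) = nQ / (1·√S) = 0.034 × 45.4 / (√0.019) = 11.2.
At y = 4.23 m: A R^(2/3) = 12.25 — high.
At y = 3.41 m: A R^(2/3) = 9.5 — low.
At y = 3.92 m: A R^(2/3) = 11.21 — matches.

y_n = 3.92 m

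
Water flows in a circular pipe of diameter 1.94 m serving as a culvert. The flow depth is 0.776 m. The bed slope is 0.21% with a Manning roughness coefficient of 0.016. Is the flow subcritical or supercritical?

For a circular section of diameter D = 1.94 m at depth y = 0.776 m, the central angle is θ = 2 arccos(1 − 2y/D) = 2.739 rad. Then A = (D²/8)(θ − sin θ) = 1.104 m² and P = Dθ/2 = 2.657 m.
Hydraulic radius R = A/P = 1.104/2.657 = 0.4156 m.
V = (1/n) R^(2/3) √S = (1/0.016) × 0.4156^(2/3) × √0.0021 = 1.595 m/s. Hydraulic depth D_h = A/T = 1.104/1.901 = 0.5809 m.
Froude number Fr = V/√(g·D_h) = 1.595/√(9.81×0.5809) = 0.668, which is less than 1, so the flow is subcritical.

subcritical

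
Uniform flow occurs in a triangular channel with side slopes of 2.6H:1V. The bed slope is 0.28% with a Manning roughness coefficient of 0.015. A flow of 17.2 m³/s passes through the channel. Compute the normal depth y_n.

Manning's equation rearranged: A R^(2/3) = nQ / (1·√S) = 0.015 × 17.2 / (√0.0028) = 4.876.
Try y = 1.81 m: A R^(2/3) = 7.611 — too large.
Try y = 1.26 m: A R^(2/3) = 2.897 — too small.
Try y = 1.53 m: A R^(2/3) = 4.862 — ≈ 4.876.

y_n = 1.53 m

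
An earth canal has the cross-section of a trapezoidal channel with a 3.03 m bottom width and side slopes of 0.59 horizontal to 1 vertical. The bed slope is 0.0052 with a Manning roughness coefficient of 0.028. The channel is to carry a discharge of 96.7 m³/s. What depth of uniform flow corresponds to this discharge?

y_n = 4.4 m

Manning's equation rearranged: A R^(2/3) = nQ / (1·√S) = 0.028 × 96.7 / (√0.0052) = 37.55.
Trying y = 5.5 m: A R^(2/3) = 58.1 — over.
Trying y = 3.41 m: A R^(2/3) = 23.23 — short.
Trying y = 4.4 m: A R^(2/3) = 37.55 — close enough.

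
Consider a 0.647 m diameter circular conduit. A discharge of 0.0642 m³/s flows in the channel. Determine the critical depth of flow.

y_c = 0.157 m

At critical depth, Q² T / (g A³) = 1, i.e. A³/T = Q²/g = 0.0642²/9.81 = 0.0004201.
At y = 0.197 m: A³/T = 0.00102 — over.
At y = 0.157 m: A³/T = 0.0004219 — close enough.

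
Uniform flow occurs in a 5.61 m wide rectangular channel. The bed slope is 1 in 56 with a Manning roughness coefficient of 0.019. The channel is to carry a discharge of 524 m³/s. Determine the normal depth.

y_n = 8.14 m

Manning's equation rearranged: A R^(2/3) = nQ / (1·√S) = 0.019 × 524 / (√0.01786) = 74.5.
Try y = 9.86 m: A R^(2/3) = 93.11 — over.
Try y = 8.14 m: A R^(2/3) = 74.56 — ≈ 74.5.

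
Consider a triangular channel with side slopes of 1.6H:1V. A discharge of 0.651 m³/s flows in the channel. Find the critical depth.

At critical depth, Q² T / (g A³) = 1, i.e. A³/T = Q²/g = 0.651²/9.81 = 0.0432.
Trying y = 0.569 m: A³/T = 0.07634 — high.
Trying y = 0.414 m: A³/T = 0.01557 — low.
Trying y = 0.508 m: A³/T = 0.0433 — close enough.

y_c = 0.508 m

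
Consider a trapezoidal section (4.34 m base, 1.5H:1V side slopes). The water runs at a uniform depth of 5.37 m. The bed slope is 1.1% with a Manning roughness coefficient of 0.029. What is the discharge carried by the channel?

Q = 479 m³/s

With bottom width b = 4.34 m and side slope z = 1.5: A = (b + zy)y = (4.34 + 1.5×5.37)×5.37 = 66.56 m²; P = b + 2y√(1+z²) = 4.34 + 2×5.37×1.803 = 23.7 m.
Hydraulic radius R = A/P = 66.56/23.7 = 2.808 m.
Manning's equation: Q = (1/n) A R^(2/3) S^(1/2) = (1/0.029) × 66.56 × 2.808^(2/3) × 0.011^(1/2) = 479 m³/s.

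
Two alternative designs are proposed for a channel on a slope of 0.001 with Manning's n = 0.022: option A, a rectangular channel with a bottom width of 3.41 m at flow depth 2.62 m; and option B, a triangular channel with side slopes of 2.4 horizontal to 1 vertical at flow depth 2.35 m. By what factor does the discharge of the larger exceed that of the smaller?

1.53

Channel A: Flow area A = b·y = 3.41 × 2.62 = 8.934 m². Wetted perimeter P = b + 2y = 3.41 + 2×2.62 = 8.65 m. Hydraulic radius R = A/P = 8.934/8.65 = 1.033 m. Q_A = (1/0.022)·8.934·1.033^(2/3)·√0.001 = 13.12 m³/s.
Channel B: For a triangular section with side slope z = 2.4: A = zy² = 2.4×2.35² = 13.25 m²; P = 2y√(1+z²) = 2×2.35×2.6 = 12.22 m. Hydraulic radius R = A/P = 13.25/12.22 = 1.085 m. Q_B = (1/0.022)·13.25·1.085^(2/3)·√0.001 = 20.11 m³/s.
The larger discharge is 20.11 m³/s and the smaller is 13.12 m³/s; the ratio is 1.53.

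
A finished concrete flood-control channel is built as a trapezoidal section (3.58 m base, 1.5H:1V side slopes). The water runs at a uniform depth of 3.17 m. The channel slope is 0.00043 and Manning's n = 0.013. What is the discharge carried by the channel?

With bottom width b = 3.58 m and side slope z = 1.5: A = (b + zy)y = (3.58 + 1.5×3.17)×3.17 = 26.42 m²; P = b + 2y√(1+z²) = 3.58 + 2×3.17×1.803 = 15.01 m.
Hydraulic radius R = A/P = 26.42/15.01 = 1.76 m.
Manning's equation: Q = (1/n) A R^(2/3) S^(1/2) = (1/0.013) × 26.42 × 1.76^(2/3) × 0.00043^(1/2) = 61.4 m³/s.

Q = 61.4 m³/s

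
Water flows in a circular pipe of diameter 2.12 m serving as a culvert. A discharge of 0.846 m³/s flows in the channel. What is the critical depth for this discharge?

At critical depth, Q² T / (g A³) = 1, i.e. A³/T = Q²/g = 0.846²/9.81 = 0.07296.
At y = 0.333 m: A³/T = 0.02899 — too small.
At y = 0.462 m: A³/T = 0.1047 — too large.
At y = 0.421 m: A³/T = 0.0728 — ≈ 0.07296.

y_c = 0.421 m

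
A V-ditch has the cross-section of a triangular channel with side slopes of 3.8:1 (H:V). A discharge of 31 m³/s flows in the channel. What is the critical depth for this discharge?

At critical depth, Q² T / (g A³) = 1, i.e. A³/T = Q²/g = 31²/9.81 = 97.96.
Try y = 1.27 m: A³/T = 23.85 — low.
Try y = 1.93 m: A³/T = 193.3 — high.
Try y = 1.68 m: A³/T = 96.62 — matches.

y_c = 1.68 m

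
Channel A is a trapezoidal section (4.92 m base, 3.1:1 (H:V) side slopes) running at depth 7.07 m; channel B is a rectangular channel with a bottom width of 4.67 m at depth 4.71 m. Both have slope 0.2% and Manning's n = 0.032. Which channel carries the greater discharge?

channel A

Channel A: With bottom width b = 4.92 m and side slope z = 3.1: A = (b + zy)y = (4.92 + 3.1×7.07)×7.07 = 189.7 m²; P = b + 2y√(1+z²) = 4.92 + 2×7.07×3.257 = 50.98 m. Hydraulic radius R = A/P = 189.7/50.98 = 3.722 m. Q_A = (1/0.032)·189.7·3.722^(2/3)·√0.002 = 636.8 m³/s.
Channel B: Flow area A = b·y = 4.67 × 4.71 = 22 m². Wetted perimeter P = b + 2y = 4.67 + 2×4.71 = 14.09 m. Hydraulic radius R = A/P = 22/14.09 = 1.561 m. Q_B = (1/0.032)·22·1.561^(2/3)·√0.002 = 41.37 m³/s.
Q_A = 636.8 m³/s vs Q_B = 41.37 m³/s, so channel A carries more.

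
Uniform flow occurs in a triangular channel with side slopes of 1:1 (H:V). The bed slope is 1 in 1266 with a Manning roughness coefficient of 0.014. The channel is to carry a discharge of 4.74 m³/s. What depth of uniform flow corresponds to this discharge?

y_n = 1.79 m

Manning's equation rearranged: A R^(2/3) = nQ / (1·√S) = 0.014 × 4.74 / (√0.0007899) = 2.361.
Trying y = 2.09 m: A R^(2/3) = 3.57 — over.
Trying y = 1.54 m: A R^(2/3) = 1.581 — short.
Trying y = 1.79 m: A R^(2/3) = 2.362 — close enough.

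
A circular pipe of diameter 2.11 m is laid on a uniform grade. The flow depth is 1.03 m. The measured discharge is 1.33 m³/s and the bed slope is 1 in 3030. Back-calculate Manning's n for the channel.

For a circular section of diameter D = 2.11 m at depth y = 1.03 m, the central angle is θ = 2 arccos(1 − 2y/D) = 3.094 rad. Then A = (D²/8)(θ − sin θ) = 1.696 m² and P = Dθ/2 = 3.264 m.
Hydraulic radius R = A/P = 1.696/3.264 = 0.5194 m.
Rearranging Manning's equation: n = (1/Q) A R^(2/3) S^(1/2) = (1/1.33) × 1.696 × 0.5194^(2/3) × √0.00033 = 0.015.

n = 0.015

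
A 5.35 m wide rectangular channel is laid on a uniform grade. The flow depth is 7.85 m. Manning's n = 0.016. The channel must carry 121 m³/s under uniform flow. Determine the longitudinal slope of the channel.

S = 0.000846

Flow area A = b·y = 5.35 × 7.85 = 42 m². Wetted perimeter P = b + 2y = 5.35 + 2×7.85 = 21.05 m.
Hydraulic radius R = A/P = 42/21.05 = 1.995 m.
From Manning's equation, S = [nQ / (1 A R^(2/3))]² = [0.016 × 121 / (1 × 42 × 1.995^(2/3))]² = 0.000846.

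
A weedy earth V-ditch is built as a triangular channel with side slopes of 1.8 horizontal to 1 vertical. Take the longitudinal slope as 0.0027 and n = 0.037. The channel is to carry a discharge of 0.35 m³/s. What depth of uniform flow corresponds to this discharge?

Manning's equation rearranged: A R^(2/3) = nQ / (1·√S) = 0.037 × 0.35 / (√0.0027) = 0.2492.
Try y = 0.523 m: A R^(2/3) = 0.1841 — low.
Try y = 0.715 m: A R^(2/3) = 0.4238 — high.
Try y = 0.586 m: A R^(2/3) = 0.2493 — ≈ 0.2492.

y_n = 0.586 m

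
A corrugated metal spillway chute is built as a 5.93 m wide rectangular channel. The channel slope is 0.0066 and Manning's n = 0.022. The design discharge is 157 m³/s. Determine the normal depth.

Manning's equation rearranged: A R^(2/3) = nQ / (1·√S) = 0.022 × 157 / (√0.0066) = 42.52.
Trying y = 3.39 m: A R^(2/3) = 27.29 — short.
Trying y = 5.49 m: A R^(2/3) = 50.38 — over.
Trying y = 4.79 m: A R^(2/3) = 42.52 — ≈ 42.52.

y_n = 4.79 m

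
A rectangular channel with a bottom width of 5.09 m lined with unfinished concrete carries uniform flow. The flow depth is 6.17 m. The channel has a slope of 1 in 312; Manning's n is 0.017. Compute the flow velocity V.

Flow area A = b·y = 5.09 × 6.17 = 31.41 m². Wetted perimeter P = b + 2y = 5.09 + 2×6.17 = 17.43 m.
Hydraulic radius R = A/P = 31.41/17.43 = 1.802 m.
From Manning's equation, V = (1/n) R^(2/3) S^(1/2) = (1/0.017) × 1.802^(2/3) × 0.003205^(1/2) = 4.93 m/s.

V = 4.93 m/s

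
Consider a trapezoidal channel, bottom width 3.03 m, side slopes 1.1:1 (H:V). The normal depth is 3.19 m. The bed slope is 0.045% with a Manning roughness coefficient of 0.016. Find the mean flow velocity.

V = 1.86 m/s

With bottom width b = 3.03 m and side slope z = 1.1: A = (b + zy)y = (3.03 + 1.1×3.19)×3.19 = 20.86 m²; P = b + 2y√(1+z²) = 3.03 + 2×3.19×1.487 = 12.51 m.
Hydraulic radius R = A/P = 20.86/12.51 = 1.667 m.
From Manning's equation, V = (1/n) R^(2/3) S^(1/2) = (1/0.016) × 1.667^(2/3) × 0.00045^(1/2) = 1.86 m/s.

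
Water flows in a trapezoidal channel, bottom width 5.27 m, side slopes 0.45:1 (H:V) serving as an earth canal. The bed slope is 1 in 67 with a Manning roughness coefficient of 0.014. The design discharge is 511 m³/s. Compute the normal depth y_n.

y_n = 4.67 m

Manning's equation rearranged: A R^(2/3) = nQ / (1·√S) = 0.014 × 511 / (√0.01493) = 58.56.
At y = 4.07 m: A R^(2/3) = 46.43 — too small.
At y = 5.65 m: A R^(2/3) = 81.29 — too large.
At y = 4.67 m: A R^(2/3) = 58.57 — close enough.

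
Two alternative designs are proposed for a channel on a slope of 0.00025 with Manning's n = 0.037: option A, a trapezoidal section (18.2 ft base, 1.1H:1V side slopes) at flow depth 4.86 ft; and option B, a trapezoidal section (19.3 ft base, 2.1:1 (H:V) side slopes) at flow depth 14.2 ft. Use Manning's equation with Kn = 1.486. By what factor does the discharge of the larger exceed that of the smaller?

Channel A: With bottom width b = 18.2 ft and side slope z = 1.1: A = (b + zy)y = (18.2 + 1.1×4.86)×4.86 = 114.4 ft²; P = b + 2y√(1+z²) = 18.2 + 2×4.86×1.487 = 32.65 ft. Hydraulic radius R = A/P = 114.4/32.65 = 3.505 ft. Q_A = (1.486/0.037)·114.4·3.505^(2/3)·√0.00025 = 167.7 ft³/s.
Channel B: With bottom width b = 19.3 ft and side slope z = 2.1: A = (b + zy)y = (19.3 + 2.1×14.2)×14.2 = 697.5 ft²; P = b + 2y√(1+z²) = 19.3 + 2×14.2×2.326 = 85.36 ft. Hydraulic radius R = A/P = 697.5/85.36 = 8.172 ft. Q_B = (1.486/0.037)·697.5·8.172^(2/3)·√0.00025 = 1797 ft³/s.
The larger discharge is 1797 ft³/s and the smaller is 167.7 ft³/s; the ratio is 10.7.

10.7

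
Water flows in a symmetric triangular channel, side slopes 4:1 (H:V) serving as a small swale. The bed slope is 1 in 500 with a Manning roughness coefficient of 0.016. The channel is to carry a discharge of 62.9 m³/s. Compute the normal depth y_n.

y_n = 2.29 m

Manning's equation rearranged: A R^(2/3) = nQ / (1·√S) = 0.016 × 62.9 / (√0.002) = 22.5.
Try y = 1.57 m: A R^(2/3) = 8.222 — short.
Try y = 2.82 m: A R^(2/3) = 39.2 — over.
Try y = 2.29 m: A R^(2/3) = 22.5 — matches.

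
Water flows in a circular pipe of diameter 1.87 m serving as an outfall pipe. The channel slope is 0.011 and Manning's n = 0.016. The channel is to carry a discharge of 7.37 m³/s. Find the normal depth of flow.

y_n = 1.13 m

Manning's equation rearranged: A R^(2/3) = nQ / (1·√S) = 0.016 × 7.37 / (√0.011) = 1.124.
At y = 1.27 m: A R^(2/3) = 1.33 — over.
At y = 0.883 m: A R^(2/3) = 0.7497 — short.
At y = 1.13 m: A R^(2/3) = 1.124 — matches.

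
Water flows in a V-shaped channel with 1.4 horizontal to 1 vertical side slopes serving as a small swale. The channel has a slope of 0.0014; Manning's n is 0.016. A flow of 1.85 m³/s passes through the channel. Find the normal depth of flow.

Manning's equation rearranged: A R^(2/3) = nQ / (1·√S) = 0.016 × 1.85 / (√0.0014) = 0.7911.
At y = 0.81 m: A R^(2/3) = 0.4383 — low.
At y = 1.25 m: A R^(2/3) = 1.394 — high.
At y = 1.01 m: A R^(2/3) = 0.7894 — ≈ 0.7911.

y_n = 1.01 m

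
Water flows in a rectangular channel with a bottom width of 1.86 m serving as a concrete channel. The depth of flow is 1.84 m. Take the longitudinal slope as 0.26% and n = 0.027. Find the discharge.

Flow area A = b·y = 1.86 × 1.84 = 3.422 m². Wetted perimeter P = b + 2y = 1.86 + 2×1.84 = 5.54 m.
Hydraulic radius R = A/P = 3.422/5.54 = 0.6178 m.
Manning's equation: Q = (1/n) A R^(2/3) S^(1/2) = (1/0.027) × 3.422 × 0.6178^(2/3) × 0.0026^(1/2) = 4.69 m³/s.

Q = 4.69 m³/s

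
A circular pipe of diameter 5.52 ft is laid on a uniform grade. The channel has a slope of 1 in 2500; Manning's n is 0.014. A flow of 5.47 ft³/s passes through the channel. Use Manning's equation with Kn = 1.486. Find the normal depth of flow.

Manning's equation rearranged: A R^(2/3) = nQ / (1.486·√S) = 0.014 × 5.47 / (1.486 × √0.0004) = 2.577.
At y = 0.905 ft: A R^(2/3) = 1.732 — low.
At y = 1.25 ft: A R^(2/3) = 3.336 — high.
At y = 1.1 ft: A R^(2/3) = 2.579 — matches.

y_n = 1.1 ft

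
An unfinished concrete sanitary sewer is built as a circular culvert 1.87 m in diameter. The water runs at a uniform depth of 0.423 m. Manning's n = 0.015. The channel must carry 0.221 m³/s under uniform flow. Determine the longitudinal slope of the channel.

S = 0.000319

For a circular section of diameter D = 1.87 m at depth y = 0.423 m, the central angle is θ = 2 arccos(1 − 2y/D) = 1.983 rad. Then A = (D²/8)(θ − sin θ) = 0.4661 m² and P = Dθ/2 = 1.854 m.
Hydraulic radius R = A/P = 0.4661/1.854 = 0.2514 m.
From Manning's equation, S = [nQ / (1 A R^(2/3))]² = [0.015 × 0.221 / (1 × 0.4661 × 0.2514^(2/3))]² = 0.000319.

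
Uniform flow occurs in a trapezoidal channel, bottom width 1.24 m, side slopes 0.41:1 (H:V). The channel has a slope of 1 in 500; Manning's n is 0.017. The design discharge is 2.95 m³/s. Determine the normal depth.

Manning's equation rearranged: A R^(2/3) = nQ / (1·√S) = 0.017 × 2.95 / (√0.002) = 1.121.
At y = 1.31 m: A R^(2/3) = 1.604 — over.
At y = 0.763 m: A R^(2/3) = 0.654 — short.
At y = 1.06 m: A R^(2/3) = 1.122 — ≈ 1.121.

y_n = 1.06 m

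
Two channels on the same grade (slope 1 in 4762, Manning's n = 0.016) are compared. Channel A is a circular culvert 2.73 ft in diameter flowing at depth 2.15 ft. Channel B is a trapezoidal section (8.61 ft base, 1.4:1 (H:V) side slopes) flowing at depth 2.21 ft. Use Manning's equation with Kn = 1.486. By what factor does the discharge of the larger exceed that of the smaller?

8.09

Channel A: For a circular section of diameter D = 2.73 ft at depth y = 2.15 ft, the central angle is θ = 2 arccos(1 − 2y/D) = 4.367 rad. Then A = (D²/8)(θ − sin θ) = 4.945 ft² and P = Dθ/2 = 5.961 ft. Hydraulic radius R = A/P = 4.945/5.961 = 0.8296 ft. Q_A = (1.486/0.016)·4.945·0.8296^(2/3)·√0.00021 = 5.876 ft³/s.
Channel B: With bottom width b = 8.61 ft and side slope z = 1.4: A = (b + zy)y = (8.61 + 1.4×2.21)×2.21 = 25.87 ft²; P = b + 2y√(1+z²) = 8.61 + 2×2.21×1.72 = 16.21 ft. Hydraulic radius R = A/P = 25.87/16.21 = 1.595 ft. Q_B = (1.486/0.016)·25.87·1.595^(2/3)·√0.00021 = 47.53 ft³/s.
The larger discharge is 47.53 ft³/s and the smaller is 5.876 ft³/s; the ratio is 8.09.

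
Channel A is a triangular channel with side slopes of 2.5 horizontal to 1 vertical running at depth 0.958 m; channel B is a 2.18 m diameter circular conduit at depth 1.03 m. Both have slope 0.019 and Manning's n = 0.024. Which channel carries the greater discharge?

Channel A: For a triangular section with side slope z = 2.5: A = zy² = 2.5×0.958² = 2.294 m²; P = 2y√(1+z²) = 2×0.958×2.693 = 5.159 m. Hydraulic radius R = A/P = 2.294/5.159 = 0.4447 m. Q_A = (1/0.024)·2.294·0.4447^(2/3)·√0.019 = 7.678 m³/s.
Channel B: For a circular section of diameter D = 2.18 m at depth y = 1.03 m, the central angle is θ = 2 arccos(1 − 2y/D) = 3.031 rad. Then A = (D²/8)(θ − sin θ) = 1.736 m² and P = Dθ/2 = 3.304 m. Hydraulic radius R = A/P = 1.736/3.304 = 0.5252 m. Q_B = (1/0.024)·1.736·0.5252^(2/3)·√0.019 = 6.489 m³/s.
Q_A = 7.678 m³/s vs Q_B = 6.489 m³/s, so channel A carries more.

channel A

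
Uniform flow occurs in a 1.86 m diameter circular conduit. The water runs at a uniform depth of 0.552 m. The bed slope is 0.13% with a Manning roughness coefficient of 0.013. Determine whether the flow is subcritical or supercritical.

subcritical

For a circular section of diameter D = 1.86 m at depth y = 0.552 m, the central angle is θ = 2 arccos(1 − 2y/D) = 2.304 rad. Then A = (D²/8)(θ − sin θ) = 0.6754 m² and P = Dθ/2 = 2.143 m.
Hydraulic radius R = A/P = 0.6754/2.143 = 0.3151 m.
V = (1/n) R^(2/3) √S = (1/0.013) × 0.3151^(2/3) × √0.0013 = 1.284 m/s. Hydraulic depth D_h = A/T = 0.6754/1.699 = 0.3974 m.
Froude number Fr = V/√(g·D_h) = 1.284/√(9.81×0.3974) = 0.65, which is less than 1, so the flow is subcritical.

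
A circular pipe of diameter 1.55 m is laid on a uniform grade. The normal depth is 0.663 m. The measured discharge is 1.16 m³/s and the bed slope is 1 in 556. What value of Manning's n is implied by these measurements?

For a circular section of diameter D = 1.55 m at depth y = 0.663 m, the central angle is θ = 2 arccos(1 − 2y/D) = 2.852 rad. Then A = (D²/8)(θ − sin θ) = 0.7705 m² and P = Dθ/2 = 2.21 m.
Hydraulic radius R = A/P = 0.7705/2.21 = 0.3486 m.
Rearranging Manning's equation: n = (1/Q) A R^(2/3) S^(1/2) = (1/1.16) × 0.7705 × 0.3486^(2/3) × √0.001799 = 0.014.

n = 0.014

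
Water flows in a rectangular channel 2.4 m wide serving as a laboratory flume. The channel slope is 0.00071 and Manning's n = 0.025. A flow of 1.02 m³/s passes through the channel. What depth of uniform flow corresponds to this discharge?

Manning's equation rearranged: A R^(2/3) = nQ / (1·√S) = 0.025 × 1.02 / (√0.00071) = 0.957.
Trying y = 0.504 m: A R^(2/3) = 0.6064 — short.
Trying y = 0.691 m: A R^(2/3) = 0.9572 — matches.

y_n = 0.691 m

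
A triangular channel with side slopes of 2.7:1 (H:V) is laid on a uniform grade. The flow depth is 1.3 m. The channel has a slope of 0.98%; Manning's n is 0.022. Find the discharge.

For a triangular section with side slope z = 2.7: A = zy² = 2.7×1.3² = 4.563 m²; P = 2y√(1+z²) = 2×1.3×2.879 = 7.486 m.
Hydraulic radius R = A/P = 4.563/7.486 = 0.6095 m.
Manning's equation: Q = (1/n) A R^(2/3) S^(1/2) = (1/0.022) × 4.563 × 0.6095^(2/3) × 0.0098^(1/2) = 14.8 m³/s.

Q = 14.8 m³/s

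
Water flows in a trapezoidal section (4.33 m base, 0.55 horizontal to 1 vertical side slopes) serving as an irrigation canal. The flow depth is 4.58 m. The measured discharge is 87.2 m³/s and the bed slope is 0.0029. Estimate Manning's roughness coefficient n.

n = 0.032

With bottom width b = 4.33 m and side slope z = 0.55: A = (b + zy)y = (4.33 + 0.55×4.58)×4.58 = 31.37 m²; P = b + 2y√(1+z²) = 4.33 + 2×4.58×1.141 = 14.78 m.
Hydraulic radius R = A/P = 31.37/14.78 = 2.122 m.
Rearranging Manning's equation: n = (1/Q) A R^(2/3) S^(1/2) = (1/87.2) × 31.37 × 2.122^(2/3) × √0.0029 = 0.032.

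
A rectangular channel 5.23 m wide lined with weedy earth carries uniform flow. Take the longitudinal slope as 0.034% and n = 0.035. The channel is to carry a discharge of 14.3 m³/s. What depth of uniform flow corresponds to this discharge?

y_n = 3.86 m

Manning's equation rearranged: A R^(2/3) = nQ / (1·√S) = 0.035 × 14.3 / (√0.00034) = 27.14.
Try y = 3.19 m: A R^(2/3) = 21.25 — low.
Try y = 4.19 m: A R^(2/3) = 30.1 — high.
Try y = 3.86 m: A R^(2/3) = 27.14 — close enough.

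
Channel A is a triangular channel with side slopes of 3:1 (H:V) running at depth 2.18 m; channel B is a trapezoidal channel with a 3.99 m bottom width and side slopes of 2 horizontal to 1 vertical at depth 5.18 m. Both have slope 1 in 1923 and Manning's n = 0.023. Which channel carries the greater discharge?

Channel A: For a triangular section with side slope z = 3: A = zy² = 3×2.18² = 14.26 m²; P = 2y√(1+z²) = 2×2.18×3.162 = 13.79 m. Hydraulic radius R = A/P = 14.26/13.79 = 1.034 m. Q_A = (1/0.023)·14.26·1.034^(2/3)·√0.00052 = 14.45 m³/s.
Channel B: With bottom width b = 3.99 m and side slope z = 2: A = (b + zy)y = (3.99 + 2×5.18)×5.18 = 74.33 m²; P = b + 2y√(1+z²) = 3.99 + 2×5.18×2.236 = 27.16 m. Hydraulic radius R = A/P = 74.33/27.16 = 2.737 m. Q_B = (1/0.023)·74.33·2.737^(2/3)·√0.00052 = 144.2 m³/s.
Q_A = 14.45 m³/s vs Q_B = 144.2 m³/s, so channel B carries more.

channel B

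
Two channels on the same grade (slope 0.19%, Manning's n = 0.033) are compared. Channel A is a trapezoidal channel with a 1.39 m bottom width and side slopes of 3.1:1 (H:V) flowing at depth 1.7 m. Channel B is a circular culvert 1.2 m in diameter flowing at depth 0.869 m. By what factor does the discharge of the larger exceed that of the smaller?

Channel A: With bottom width b = 1.39 m and side slope z = 3.1: A = (b + zy)y = (1.39 + 3.1×1.7)×1.7 = 11.32 m²; P = b + 2y√(1+z²) = 1.39 + 2×1.7×3.257 = 12.46 m. Hydraulic radius R = A/P = 11.32/12.46 = 0.9083 m. Q_A = (1/0.033)·11.32·0.9083^(2/3)·√0.0019 = 14.03 m³/s.
Channel B: For a circular section of diameter D = 1.2 m at depth y = 0.869 m, the central angle is θ = 2 arccos(1 − 2y/D) = 4.071 rad. Then A = (D²/8)(θ − sin θ) = 0.8771 m² and P = Dθ/2 = 2.443 m. Hydraulic radius R = A/P = 0.8771/2.443 = 0.3591 m. Q_B = (1/0.033)·0.8771·0.3591^(2/3)·√0.0019 = 0.5853 m³/s.
The larger discharge is 14.03 m³/s and the smaller is 0.5853 m³/s; the ratio is 24.

24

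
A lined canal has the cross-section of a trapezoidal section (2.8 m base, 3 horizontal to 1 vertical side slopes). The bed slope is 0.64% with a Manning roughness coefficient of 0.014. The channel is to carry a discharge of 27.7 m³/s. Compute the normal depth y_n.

y_n = 1.06 m

Manning's equation rearranged: A R^(2/3) = nQ / (1·√S) = 0.014 × 27.7 / (√0.0064) = 4.847.
Trying y = 1.2 m: A R^(2/3) = 6.279 — high.
Trying y = 1.06 m: A R^(2/3) = 4.839 — ≈ 4.847.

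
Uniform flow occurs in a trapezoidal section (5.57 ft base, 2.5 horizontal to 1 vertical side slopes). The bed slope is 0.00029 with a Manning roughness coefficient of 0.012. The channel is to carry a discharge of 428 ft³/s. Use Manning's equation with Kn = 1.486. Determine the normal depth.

Manning's equation rearranged: A R^(2/3) = nQ / (1.486·√S) = 0.012 × 428 / (1.486 × √0.00029) = 203.
Trying y = 4.49 ft: A R^(2/3) = 140.2 — too small.
Trying y = 5.29 ft: A R^(2/3) = 203.1 — close enough.

y_n = 5.29 ft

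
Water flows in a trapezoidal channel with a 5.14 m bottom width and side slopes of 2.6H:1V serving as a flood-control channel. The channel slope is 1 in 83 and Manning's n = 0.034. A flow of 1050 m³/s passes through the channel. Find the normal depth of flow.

Manning's equation rearranged: A R^(2/3) = nQ / (1·√S) = 0.034 × 1050 / (√0.01205) = 325.2.
Trying y = 5.31 m: A R^(2/3) = 204.5 — too small.
Trying y = 6.48 m: A R^(2/3) = 325.6 — close enough.

y_n = 6.48 m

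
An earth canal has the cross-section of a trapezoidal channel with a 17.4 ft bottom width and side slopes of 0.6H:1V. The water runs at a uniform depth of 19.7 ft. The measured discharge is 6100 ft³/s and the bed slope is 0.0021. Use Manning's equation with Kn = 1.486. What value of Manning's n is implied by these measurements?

With bottom width b = 17.4 ft and side slope z = 0.6: A = (b + zy)y = (17.4 + 0.6×19.7)×19.7 = 575.6 ft²; P = b + 2y√(1+z²) = 17.4 + 2×19.7×1.166 = 63.35 ft.
Hydraulic radius R = A/P = 575.6/63.35 = 9.087 ft.
Rearranging Manning's equation: n = (1.486/Q) A R^(2/3) S^(1/2) = (1.486/6100) × 575.6 × 9.087^(2/3) × √0.0021 = 0.028.

n = 0.028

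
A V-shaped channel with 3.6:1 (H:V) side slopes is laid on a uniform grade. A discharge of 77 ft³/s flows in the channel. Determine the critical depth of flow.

y_c = 1.95 ft

At critical depth, Q² T / (g A³) = 1, i.e. A³/T = Q²/g = 77²/32.2 = 184.1.
Trying y = 1.4 ft: A³/T = 34.85 — short.
Trying y = 2.19 ft: A³/T = 326.4 — over.
Trying y = 1.95 ft: A³/T = 182.7 — ≈ 184.1.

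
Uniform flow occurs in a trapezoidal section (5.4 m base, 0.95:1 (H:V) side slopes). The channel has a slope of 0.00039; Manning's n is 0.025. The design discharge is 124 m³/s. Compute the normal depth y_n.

Manning's equation rearranged: A R^(2/3) = nQ / (1·√S) = 0.025 × 124 / (√0.00039) = 157.
Try y = 5.32 m: A R^(2/3) = 109.7 — short.
Try y = 7.42 m: A R^(2/3) = 215.8 — over.
Try y = 6.36 m: A R^(2/3) = 157.1 — close enough.

y_n = 6.36 m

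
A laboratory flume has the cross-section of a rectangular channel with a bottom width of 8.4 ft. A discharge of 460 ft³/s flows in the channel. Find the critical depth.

For a rectangular channel, critical depth y_c = (q²/g)^(1/3) where q = Q/b = 460/8.4 = 54.76 ft²/s.
So y_c = (54.76²/32.2)^(1/3) = 4.53 ft.

y_c = 4.53 ft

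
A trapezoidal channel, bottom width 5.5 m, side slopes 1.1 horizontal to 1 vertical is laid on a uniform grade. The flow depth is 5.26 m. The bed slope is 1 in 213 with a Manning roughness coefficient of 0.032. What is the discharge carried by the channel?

With bottom width b = 5.5 m and side slope z = 1.1: A = (b + zy)y = (5.5 + 1.1×5.26)×5.26 = 59.36 m²; P = b + 2y√(1+z²) = 5.5 + 2×5.26×1.487 = 21.14 m.
Hydraulic radius R = A/P = 59.36/21.14 = 2.808 m.
Manning's equation: Q = (1/n) A R^(2/3) S^(1/2) = (1/0.032) × 59.36 × 2.808^(2/3) × 0.004695^(1/2) = 253 m³/s.

Q = 253 m³/s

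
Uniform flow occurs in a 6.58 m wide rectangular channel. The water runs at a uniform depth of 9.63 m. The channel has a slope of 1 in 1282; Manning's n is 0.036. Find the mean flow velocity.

V = 1.41 m/s

Flow area A = b·y = 6.58 × 9.63 = 63.37 m². Wetted perimeter P = b + 2y = 6.58 + 2×9.63 = 25.84 m.
Hydraulic radius R = A/P = 63.37/25.84 = 2.452 m.
From Manning's equation, V = (1/n) R^(2/3) S^(1/2) = (1/0.036) × 2.452^(2/3) × 0.00078^(1/2) = 1.41 m/s.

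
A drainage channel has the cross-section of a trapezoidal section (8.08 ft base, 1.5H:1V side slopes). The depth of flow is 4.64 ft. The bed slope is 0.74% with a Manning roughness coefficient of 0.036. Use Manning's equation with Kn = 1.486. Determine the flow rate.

With bottom width b = 8.08 ft and side slope z = 1.5: A = (b + zy)y = (8.08 + 1.5×4.64)×4.64 = 69.79 ft²; P = b + 2y√(1+z²) = 8.08 + 2×4.64×1.803 = 24.81 ft.
Hydraulic radius R = A/P = 69.79/24.81 = 2.813 ft.
Manning's equation: Q = (1.486/n) A R^(2/3) S^(1/2) = (1.486/0.036) × 69.79 × 2.813^(2/3) × 0.0074^(1/2) = 494 ft³/s.

Q = 494 ft³/s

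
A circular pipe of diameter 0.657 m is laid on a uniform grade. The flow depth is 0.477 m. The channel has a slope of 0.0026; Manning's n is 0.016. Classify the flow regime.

subcritical

For a circular section of diameter D = 0.657 m at depth y = 0.477 m, the central angle is θ = 2 arccos(1 − 2y/D) = 4.08 rad. Then A = (D²/8)(θ − sin θ) = 0.2636 m² and P = Dθ/2 = 1.34 m.
Hydraulic radius R = A/P = 0.2636/1.34 = 0.1967 m.
V = (1/n) R^(2/3) √S = (1/0.016) × 0.1967^(2/3) × √0.0026 = 1.078 m/s. Hydraulic depth D_h = A/T = 0.2636/0.586 = 0.4499 m.
Froude number Fr = V/√(g·D_h) = 1.078/√(9.81×0.4499) = 0.513, which is less than 1, so the flow is subcritical.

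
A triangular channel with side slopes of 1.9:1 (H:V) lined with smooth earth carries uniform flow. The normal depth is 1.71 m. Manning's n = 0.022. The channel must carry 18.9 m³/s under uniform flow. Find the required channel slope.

S = 0.00812

For a triangular section with side slope z = 1.9: A = zy² = 1.9×1.71² = 5.556 m²; P = 2y√(1+z²) = 2×1.71×2.147 = 7.343 m.
Hydraulic radius R = A/P = 5.556/7.343 = 0.7566 m.
From Manning's equation, S = [nQ / (1 A R^(2/3))]² = [0.022 × 18.9 / (1 × 5.556 × 0.7566^(2/3))]² = 0.00812.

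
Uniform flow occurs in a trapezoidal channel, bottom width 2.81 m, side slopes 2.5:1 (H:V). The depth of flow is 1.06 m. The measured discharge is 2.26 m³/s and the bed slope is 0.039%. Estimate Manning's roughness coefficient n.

n = 0.0391

With bottom width b = 2.81 m and side slope z = 2.5: A = (b + zy)y = (2.81 + 2.5×1.06)×1.06 = 5.788 m²; P = b + 2y√(1+z²) = 2.81 + 2×1.06×2.693 = 8.518 m.
Hydraulic radius R = A/P = 5.788/8.518 = 0.6794 m.
Rearranging Manning's equation: n = (1/Q) A R^(2/3) S^(1/2) = (1/2.26) × 5.788 × 0.6794^(2/3) × √0.00039 = 0.0391.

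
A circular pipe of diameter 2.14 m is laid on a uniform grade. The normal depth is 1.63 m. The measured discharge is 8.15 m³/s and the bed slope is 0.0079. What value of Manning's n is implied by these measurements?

For a circular section of diameter D = 2.14 m at depth y = 1.63 m, the central angle is θ = 2 arccos(1 − 2y/D) = 4.243 rad. Then A = (D²/8)(θ − sin θ) = 2.94 m² and P = Dθ/2 = 4.54 m.
Hydraulic radius R = A/P = 2.94/4.54 = 0.6475 m.
Rearranging Manning's equation: n = (1/Q) A R^(2/3) S^(1/2) = (1/8.15) × 2.94 × 0.6475^(2/3) × √0.0079 = 0.024.

n = 0.024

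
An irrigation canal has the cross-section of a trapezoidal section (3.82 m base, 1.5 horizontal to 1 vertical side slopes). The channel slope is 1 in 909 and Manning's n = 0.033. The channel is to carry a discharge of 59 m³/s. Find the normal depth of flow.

Manning's equation rearranged: A R^(2/3) = nQ / (1·√S) = 0.033 × 59 / (√0.0011) = 58.7.
At y = 4.14 m: A R^(2/3) = 70.56 — too large.
At y = 2.59 m: A R^(2/3) = 26.34 — too small.
At y = 3.8 m: A R^(2/3) = 58.66 — matches.

y_n = 3.8 m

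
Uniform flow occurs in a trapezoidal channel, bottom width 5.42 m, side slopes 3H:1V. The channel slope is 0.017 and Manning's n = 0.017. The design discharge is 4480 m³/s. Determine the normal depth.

y_n = 7.84 m

Manning's equation rearranged: A R^(2/3) = nQ / (1·√S) = 0.017 × 4480 / (√0.017) = 584.1.
Try y = 6.66 m: A R^(2/3) = 394.3 — too small.
Try y = 9.73 m: A R^(2/3) = 988.5 — too large.
Try y = 7.84 m: A R^(2/3) = 583.6 — ≈ 584.1.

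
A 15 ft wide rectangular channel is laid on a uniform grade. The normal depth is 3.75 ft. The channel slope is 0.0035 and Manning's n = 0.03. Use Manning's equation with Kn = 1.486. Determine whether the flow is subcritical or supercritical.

Flow area A = b·y = 15 × 3.75 = 56.25 ft². Wetted perimeter P = b + 2y = 15 + 2×3.75 = 22.5 ft.
Hydraulic radius R = A/P = 56.25/22.5 = 2.5 ft.
V = (1.486/n) R^(2/3) √S = (1.486/0.03) × 2.5^(2/3) × √0.0035 = 5.398 ft/s. Hydraulic depth D_h = A/T = 56.25/15 = 3.75 ft.
Froude number Fr = V/√(g·D_h) = 5.398/√(32.2×3.75) = 0.491, which is less than 1, so the flow is subcritical.

subcritical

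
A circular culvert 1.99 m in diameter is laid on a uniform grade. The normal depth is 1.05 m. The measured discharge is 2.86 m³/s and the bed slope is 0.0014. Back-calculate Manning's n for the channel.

For a circular section of diameter D = 1.99 m at depth y = 1.05 m, the central angle is θ = 2 arccos(1 − 2y/D) = 3.252 rad. Then A = (D²/8)(θ − sin θ) = 1.665 m² and P = Dθ/2 = 3.236 m.
Hydraulic radius R = A/P = 1.665/3.236 = 0.5144 m.
Rearranging Manning's equation: n = (1/Q) A R^(2/3) S^(1/2) = (1/2.86) × 1.665 × 0.5144^(2/3) × √0.0014 = 0.014.

n = 0.014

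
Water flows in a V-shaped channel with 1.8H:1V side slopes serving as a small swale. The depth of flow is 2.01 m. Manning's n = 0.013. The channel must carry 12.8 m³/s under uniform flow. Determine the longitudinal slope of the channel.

S = 0.000622

For a triangular section with side slope z = 1.8: A = zy² = 1.8×2.01² = 7.272 m²; P = 2y√(1+z²) = 2×2.01×2.059 = 8.278 m.
Hydraulic radius R = A/P = 7.272/8.278 = 0.8785 m.
From Manning's equation, S = [nQ / (1 A R^(2/3))]² = [0.013 × 12.8 / (1 × 7.272 × 0.8785^(2/3))]² = 0.000622.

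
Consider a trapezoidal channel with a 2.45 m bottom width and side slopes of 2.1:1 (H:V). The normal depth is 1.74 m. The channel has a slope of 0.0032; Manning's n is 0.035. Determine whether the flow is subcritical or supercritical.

subcritical

With bottom width b = 2.45 m and side slope z = 2.1: A = (b + zy)y = (2.45 + 2.1×1.74)×1.74 = 10.62 m²; P = b + 2y√(1+z²) = 2.45 + 2×1.74×2.326 = 10.54 m.
Hydraulic radius R = A/P = 10.62/10.54 = 1.007 m.
V = (1/n) R^(2/3) √S = (1/0.035) × 1.007^(2/3) × √0.0032 = 1.624 m/s. Hydraulic depth D_h = A/T = 10.62/9.758 = 1.088 m.
Froude number Fr = V/√(g·D_h) = 1.624/√(9.81×1.088) = 0.497, which is less than 1, so the flow is subcritical.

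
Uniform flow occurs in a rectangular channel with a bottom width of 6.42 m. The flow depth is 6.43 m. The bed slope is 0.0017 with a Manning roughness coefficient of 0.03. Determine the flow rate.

Flow area A = b·y = 6.42 × 6.43 = 41.28 m². Wetted perimeter P = b + 2y = 6.42 + 2×6.43 = 19.28 m.
Hydraulic radius R = A/P = 41.28/19.28 = 2.141 m.
Manning's equation: Q = (1/n) A R^(2/3) S^(1/2) = (1/0.03) × 41.28 × 2.141^(2/3) × 0.0017^(1/2) = 94.2 m³/s.

Q = 94.2 m³/s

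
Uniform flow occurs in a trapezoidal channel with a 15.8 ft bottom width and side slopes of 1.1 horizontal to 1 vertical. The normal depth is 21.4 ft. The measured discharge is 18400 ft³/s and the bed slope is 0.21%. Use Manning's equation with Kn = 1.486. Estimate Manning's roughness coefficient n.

With bottom width b = 15.8 ft and side slope z = 1.1: A = (b + zy)y = (15.8 + 1.1×21.4)×21.4 = 841.9 ft²; P = b + 2y√(1+z²) = 15.8 + 2×21.4×1.487 = 79.43 ft.
Hydraulic radius R = A/P = 841.9/79.43 = 10.6 ft.
Rearranging Manning's equation: n = (1.486/Q) A R^(2/3) S^(1/2) = (1.486/18400) × 841.9 × 10.6^(2/3) × √0.0021 = 0.015.

n = 0.015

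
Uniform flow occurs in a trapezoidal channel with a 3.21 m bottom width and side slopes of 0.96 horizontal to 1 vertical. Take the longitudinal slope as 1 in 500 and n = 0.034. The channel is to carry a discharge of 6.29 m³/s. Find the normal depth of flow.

Manning's equation rearranged: A R^(2/3) = nQ / (1·√S) = 0.034 × 6.29 / (√0.002) = 4.782.
At y = 0.957 m: A R^(2/3) = 3.037 — too small.
At y = 1.43 m: A R^(2/3) = 6.169 — too large.
At y = 1.24 m: A R^(2/3) = 4.783 — matches.

y_n = 1.24 m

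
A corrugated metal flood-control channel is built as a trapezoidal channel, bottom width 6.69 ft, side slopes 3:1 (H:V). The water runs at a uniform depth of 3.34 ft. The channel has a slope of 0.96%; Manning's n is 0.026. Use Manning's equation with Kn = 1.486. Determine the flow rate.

Q = 497 ft³/s

With bottom width b = 6.69 ft and side slope z = 3: A = (b + zy)y = (6.69 + 3×3.34)×3.34 = 55.81 ft²; P = b + 2y√(1+z²) = 6.69 + 2×3.34×3.162 = 27.81 ft.
Hydraulic radius R = A/P = 55.81/27.81 = 2.007 ft.
Manning's equation: Q = (1.486/n) A R^(2/3) S^(1/2) = (1.486/0.026) × 55.81 × 2.007^(2/3) × 0.0096^(1/2) = 497 ft³/s.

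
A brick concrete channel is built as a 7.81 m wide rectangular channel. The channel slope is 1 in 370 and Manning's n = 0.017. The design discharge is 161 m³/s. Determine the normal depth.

y_n = 4.21 m

Manning's equation rearranged: A R^(2/3) = nQ / (1·√S) = 0.017 × 161 / (√0.002703) = 52.65.
At y = 3.76 m: A R^(2/3) = 45.29 — short.
At y = 4.21 m: A R^(2/3) = 52.64 — matches.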